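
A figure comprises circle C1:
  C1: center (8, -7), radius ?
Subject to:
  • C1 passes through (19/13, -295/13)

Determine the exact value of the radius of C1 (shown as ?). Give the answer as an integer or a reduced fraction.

1. [C1∋P]  r_C1² − 289 = 0  ⇒  r_C1 = 17 (r>0 drops 1)

17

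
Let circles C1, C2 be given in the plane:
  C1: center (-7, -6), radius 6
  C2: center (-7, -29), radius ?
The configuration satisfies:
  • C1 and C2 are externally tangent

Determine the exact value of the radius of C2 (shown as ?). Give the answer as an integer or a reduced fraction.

1. [ext C1·C2]  r_C2² + 12r_C2 − 493 = 0  ⇒  r_C2 = 17 (r>0 drops 1)

17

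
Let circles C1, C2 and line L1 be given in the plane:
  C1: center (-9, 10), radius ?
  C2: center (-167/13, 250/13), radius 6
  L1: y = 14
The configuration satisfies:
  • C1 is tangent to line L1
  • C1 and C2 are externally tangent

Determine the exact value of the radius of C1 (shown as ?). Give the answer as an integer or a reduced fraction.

4

1. [C1‖L1]  r_C1² − 16 = 0  ⇒  r_C1 = 4 (r>0 drops 1)
2. [ext C1·C2]  r_C1² + 12r_C1 − 64 = 0  ⇒  r_C1 = 4 (r>0 drops 1)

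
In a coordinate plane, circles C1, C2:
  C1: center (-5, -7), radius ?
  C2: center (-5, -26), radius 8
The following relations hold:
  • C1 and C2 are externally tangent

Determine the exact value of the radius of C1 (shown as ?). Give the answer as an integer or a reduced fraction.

1. [ext C1·C2]  r_C1² + 16r_C1 − 297 = 0  ⇒  r_C1 = 11 (r>0 drops 1)

11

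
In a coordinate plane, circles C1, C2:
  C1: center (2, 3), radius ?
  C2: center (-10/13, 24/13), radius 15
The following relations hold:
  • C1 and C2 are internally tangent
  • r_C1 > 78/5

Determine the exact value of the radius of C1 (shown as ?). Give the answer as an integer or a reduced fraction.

1. [int C1,C2]  r_C1² − 30r_C1 + 216 = 0  ⇒  r_C1 = 12 or 18
2. given r_C1 > 78/5: keep 18

18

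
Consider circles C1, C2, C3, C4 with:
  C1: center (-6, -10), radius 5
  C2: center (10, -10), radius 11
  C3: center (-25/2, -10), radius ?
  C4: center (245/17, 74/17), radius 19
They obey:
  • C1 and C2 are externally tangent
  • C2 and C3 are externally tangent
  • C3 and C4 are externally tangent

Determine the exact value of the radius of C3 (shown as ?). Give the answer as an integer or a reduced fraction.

1. [ext C2·C3]  r_C3² + 22r_C3 − 1541/4 = 0  ⇒  r_C3 = 23/2 (r>0 drops 1)
2. [ext C3·C4]  r_C3² + 38r_C3 − 2277/4 = 0  ⇒  r_C3 = 23/2 (r>0 drops 1)

23/2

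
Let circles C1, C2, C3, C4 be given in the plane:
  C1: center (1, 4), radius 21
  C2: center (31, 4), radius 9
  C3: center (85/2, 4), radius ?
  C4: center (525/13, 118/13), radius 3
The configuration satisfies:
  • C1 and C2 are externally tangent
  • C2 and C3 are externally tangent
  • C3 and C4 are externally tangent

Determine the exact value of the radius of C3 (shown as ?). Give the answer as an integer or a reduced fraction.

5/2

1. [ext C2·C3]  r_C3² + 18r_C3 − 205/4 = 0  ⇒  r_C3 = 5/2 (r>0 drops 1)
2. [ext C3·C4]  r_C3² + 6r_C3 − 85/4 = 0  ⇒  r_C3 = 5/2 (r>0 drops 1)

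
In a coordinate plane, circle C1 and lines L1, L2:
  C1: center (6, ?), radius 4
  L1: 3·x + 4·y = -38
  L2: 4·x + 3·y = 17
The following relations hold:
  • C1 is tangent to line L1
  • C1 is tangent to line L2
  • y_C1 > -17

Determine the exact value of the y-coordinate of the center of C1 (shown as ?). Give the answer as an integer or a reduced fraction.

1. [C1‖L1]  y_C1² + 28y_C1 + 171 = 0  ⇒  y_C1 = -19 or -9
2. [C1‖L2]  y_C1² + (14/3)y_C1 − 39 = 0  ⇒  y_C1 = -9 or 13/3

-9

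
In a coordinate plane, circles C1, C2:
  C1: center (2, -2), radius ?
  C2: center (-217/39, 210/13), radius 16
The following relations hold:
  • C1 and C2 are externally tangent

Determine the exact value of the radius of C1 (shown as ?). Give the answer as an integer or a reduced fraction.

11/3

1. [ext C1·C2]  r_C1² + 32r_C1 − 1177/9 = 0  ⇒  r_C1 = 11/3 (r>0 drops 1)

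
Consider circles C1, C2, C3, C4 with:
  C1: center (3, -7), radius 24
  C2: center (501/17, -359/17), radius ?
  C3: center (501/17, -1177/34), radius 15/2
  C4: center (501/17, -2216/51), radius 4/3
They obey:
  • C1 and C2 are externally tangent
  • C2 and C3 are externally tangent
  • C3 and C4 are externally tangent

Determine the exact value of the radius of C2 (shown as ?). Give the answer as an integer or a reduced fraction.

1. [ext C1·C2]  r_C2² + 48r_C2 − 324 = 0  ⇒  r_C2 = 6 (r>0 drops 1)
2. [ext C2·C3]  r_C2² + 15r_C2 − 126 = 0  ⇒  r_C2 = 6 (r>0 drops 1)

6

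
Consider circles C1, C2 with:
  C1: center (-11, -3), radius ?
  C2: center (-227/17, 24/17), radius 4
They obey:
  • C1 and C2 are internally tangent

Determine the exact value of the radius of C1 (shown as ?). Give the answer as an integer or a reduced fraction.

1. [int C1,C2]  r_C1² − 8r_C1 − 9 = 0  ⇒  r_C1 = 9 (r>0 drops 1)

9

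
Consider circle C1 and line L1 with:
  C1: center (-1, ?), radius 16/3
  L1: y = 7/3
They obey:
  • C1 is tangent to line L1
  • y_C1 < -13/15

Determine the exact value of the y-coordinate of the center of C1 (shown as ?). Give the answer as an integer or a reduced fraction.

-3

1. [C1‖L1]  y_C1² − (14/3)y_C1 − 23 = 0  ⇒  y_C1 = -3 or 23/3
2. given y_C1 < -13/15: keep -3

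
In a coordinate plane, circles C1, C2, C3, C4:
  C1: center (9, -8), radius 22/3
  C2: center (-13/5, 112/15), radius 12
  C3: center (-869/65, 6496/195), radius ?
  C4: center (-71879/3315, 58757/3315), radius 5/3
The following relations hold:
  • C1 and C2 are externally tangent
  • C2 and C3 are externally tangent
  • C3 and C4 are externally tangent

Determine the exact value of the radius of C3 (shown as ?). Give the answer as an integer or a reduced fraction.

1. [ext C2·C3]  r_C3² + 24r_C3 − 640 = 0  ⇒  r_C3 = 16 (r>0 drops 1)
2. [ext C3·C4]  r_C3² + (10/3)r_C3 − 928/3 = 0  ⇒  r_C3 = 16 (r>0 drops 1)

16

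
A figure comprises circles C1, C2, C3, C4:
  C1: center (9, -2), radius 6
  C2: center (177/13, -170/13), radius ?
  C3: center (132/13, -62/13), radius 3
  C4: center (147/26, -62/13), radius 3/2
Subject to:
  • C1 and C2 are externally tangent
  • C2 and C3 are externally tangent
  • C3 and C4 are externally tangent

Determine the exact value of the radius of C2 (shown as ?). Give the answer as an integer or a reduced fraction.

6

1. [ext C1·C2]  r_C2² + 12r_C2 − 108 = 0  ⇒  r_C2 = 6 (r>0 drops 1)
2. [ext C2·C3]  r_C2² + 6r_C2 − 72 = 0  ⇒  r_C2 = 6 (r>0 drops 1)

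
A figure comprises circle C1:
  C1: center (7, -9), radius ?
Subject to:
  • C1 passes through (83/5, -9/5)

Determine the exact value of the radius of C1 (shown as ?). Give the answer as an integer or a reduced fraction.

12

1. [C1∋P]  r_C1² − 144 = 0  ⇒  r_C1 = 12 (r>0 drops 1)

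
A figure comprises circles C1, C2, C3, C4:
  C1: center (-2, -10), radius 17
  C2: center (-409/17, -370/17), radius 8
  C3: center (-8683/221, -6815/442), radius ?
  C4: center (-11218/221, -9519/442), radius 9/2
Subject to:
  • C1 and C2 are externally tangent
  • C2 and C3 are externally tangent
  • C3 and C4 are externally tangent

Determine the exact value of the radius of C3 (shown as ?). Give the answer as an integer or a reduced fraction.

1. [ext C2·C3]  r_C3² + 16r_C3 − 833/4 = 0  ⇒  r_C3 = 17/2 (r>0 drops 1)
2. [ext C3·C4]  r_C3² + 9r_C3 − 595/4 = 0  ⇒  r_C3 = 17/2 (r>0 drops 1)

17/2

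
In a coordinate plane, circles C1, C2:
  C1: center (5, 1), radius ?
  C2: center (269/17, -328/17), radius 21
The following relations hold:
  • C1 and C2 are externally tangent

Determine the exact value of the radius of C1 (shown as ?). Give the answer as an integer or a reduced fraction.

1. [ext C1·C2]  r_C1² + 42r_C1 − 88 = 0  ⇒  r_C1 = 2 (r>0 drops 1)

2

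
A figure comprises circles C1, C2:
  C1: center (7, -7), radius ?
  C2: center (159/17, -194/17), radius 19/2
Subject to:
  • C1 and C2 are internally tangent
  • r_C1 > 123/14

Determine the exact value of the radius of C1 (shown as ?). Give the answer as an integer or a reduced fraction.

1. [int C1,C2]  r_C1² − 19r_C1 + 261/4 = 0  ⇒  r_C1 = 9/2 or 29/2
2. given r_C1 > 123/14: keep 29/2

29/2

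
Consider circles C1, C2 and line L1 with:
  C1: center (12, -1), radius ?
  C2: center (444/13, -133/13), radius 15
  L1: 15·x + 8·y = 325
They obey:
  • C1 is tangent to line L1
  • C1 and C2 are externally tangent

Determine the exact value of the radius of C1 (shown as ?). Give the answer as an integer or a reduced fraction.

9

1. [C1‖L1]  r_C1² − 81 = 0  ⇒  r_C1 = 9 (r>0 drops 1)
2. [ext C1·C2]  r_C1² + 30r_C1 − 351 = 0  ⇒  r_C1 = 9 (r>0 drops 1)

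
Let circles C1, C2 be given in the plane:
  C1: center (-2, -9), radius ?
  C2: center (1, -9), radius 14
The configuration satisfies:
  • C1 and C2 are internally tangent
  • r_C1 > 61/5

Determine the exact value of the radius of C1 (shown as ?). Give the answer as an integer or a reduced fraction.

1. [int C1,C2]  r_C1² − 28r_C1 + 187 = 0  ⇒  r_C1 = 11 or 17
2. given r_C1 > 61/5: keep 17

17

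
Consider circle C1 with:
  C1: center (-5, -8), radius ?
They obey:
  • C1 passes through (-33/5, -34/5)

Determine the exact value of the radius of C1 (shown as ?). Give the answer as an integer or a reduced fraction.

1. [C1∋P]  r_C1² − 4 = 0  ⇒  r_C1 = 2 (r>0 drops 1)

2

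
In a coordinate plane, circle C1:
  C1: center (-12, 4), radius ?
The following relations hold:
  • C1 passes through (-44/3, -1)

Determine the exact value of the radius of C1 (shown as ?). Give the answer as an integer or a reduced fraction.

1. [C1∋P]  r_C1² − 289/9 = 0  ⇒  r_C1 = 17/3 (r>0 drops 1)

17/3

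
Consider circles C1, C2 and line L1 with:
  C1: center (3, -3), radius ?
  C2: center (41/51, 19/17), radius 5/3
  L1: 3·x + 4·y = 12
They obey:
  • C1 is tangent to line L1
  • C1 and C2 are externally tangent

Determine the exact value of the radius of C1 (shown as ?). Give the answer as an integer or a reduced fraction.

3

1. [C1‖L1]  r_C1² − 9 = 0  ⇒  r_C1 = 3 (r>0 drops 1)
2. [ext C1·C2]  r_C1² + (10/3)r_C1 − 19 = 0  ⇒  r_C1 = 3 (r>0 drops 1)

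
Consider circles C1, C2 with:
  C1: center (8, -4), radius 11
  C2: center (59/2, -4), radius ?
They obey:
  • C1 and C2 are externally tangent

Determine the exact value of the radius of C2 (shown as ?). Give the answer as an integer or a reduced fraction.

1. [ext C1·C2]  r_C2² + 22r_C2 − 1365/4 = 0  ⇒  r_C2 = 21/2 (r>0 drops 1)

21/2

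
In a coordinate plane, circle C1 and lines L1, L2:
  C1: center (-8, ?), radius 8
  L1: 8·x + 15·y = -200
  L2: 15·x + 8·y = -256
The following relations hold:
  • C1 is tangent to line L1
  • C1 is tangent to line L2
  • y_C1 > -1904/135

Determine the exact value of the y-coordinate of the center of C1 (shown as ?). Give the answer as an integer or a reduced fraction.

1. [C1‖L1]  y_C1² + (272/15)y_C1 = 0  ⇒  y_C1 = -272/15 or 0
2. [C1‖L2]  y_C1² + 34y_C1 = 0  ⇒  y_C1 = -34 or 0

0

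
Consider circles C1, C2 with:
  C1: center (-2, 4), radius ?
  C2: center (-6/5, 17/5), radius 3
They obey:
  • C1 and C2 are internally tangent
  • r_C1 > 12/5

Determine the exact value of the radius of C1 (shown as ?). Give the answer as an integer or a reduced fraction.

1. [int C1,C2]  r_C1² − 6r_C1 + 8 = 0  ⇒  r_C1 = 2 or 4
2. given r_C1 > 12/5: keep 4

4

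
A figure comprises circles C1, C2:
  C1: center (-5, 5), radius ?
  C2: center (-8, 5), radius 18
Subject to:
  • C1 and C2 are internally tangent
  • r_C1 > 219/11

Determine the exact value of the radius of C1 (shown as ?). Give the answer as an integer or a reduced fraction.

21

1. [int C1,C2]  r_C1² − 36r_C1 + 315 = 0  ⇒  r_C1 = 15 or 21
2. given r_C1 > 219/11: keep 21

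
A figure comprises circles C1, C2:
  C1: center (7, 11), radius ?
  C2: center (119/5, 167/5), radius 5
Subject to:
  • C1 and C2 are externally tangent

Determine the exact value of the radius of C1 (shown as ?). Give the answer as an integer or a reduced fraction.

1. [ext C1·C2]  r_C1² + 10r_C1 − 759 = 0  ⇒  r_C1 = 23 (r>0 drops 1)

23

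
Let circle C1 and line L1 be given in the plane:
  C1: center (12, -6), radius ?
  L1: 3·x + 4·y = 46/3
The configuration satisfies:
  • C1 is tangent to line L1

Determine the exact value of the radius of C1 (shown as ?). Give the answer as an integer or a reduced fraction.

1. [C1‖L1]  r_C1² − 4/9 = 0  ⇒  r_C1 = 2/3 (r>0 drops 1)

2/3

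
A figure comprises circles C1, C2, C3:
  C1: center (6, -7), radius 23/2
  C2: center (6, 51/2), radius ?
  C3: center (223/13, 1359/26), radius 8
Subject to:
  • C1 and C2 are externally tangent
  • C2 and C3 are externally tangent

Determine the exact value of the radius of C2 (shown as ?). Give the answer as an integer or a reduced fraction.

21

1. [ext C1·C2]  r_C2² + 23r_C2 − 924 = 0  ⇒  r_C2 = 21 (r>0 drops 1)
2. [ext C2·C3]  r_C2² + 16r_C2 − 777 = 0  ⇒  r_C2 = 21 (r>0 drops 1)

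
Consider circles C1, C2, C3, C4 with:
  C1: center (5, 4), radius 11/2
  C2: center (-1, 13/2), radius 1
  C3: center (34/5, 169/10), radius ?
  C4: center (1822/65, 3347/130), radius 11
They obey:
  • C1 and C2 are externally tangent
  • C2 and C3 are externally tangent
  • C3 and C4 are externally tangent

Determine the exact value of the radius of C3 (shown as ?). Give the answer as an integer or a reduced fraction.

12

1. [ext C2·C3]  r_C3² + 2r_C3 − 168 = 0  ⇒  r_C3 = 12 (r>0 drops 1)
2. [ext C3·C4]  r_C3² + 22r_C3 − 408 = 0  ⇒  r_C3 = 12 (r>0 drops 1)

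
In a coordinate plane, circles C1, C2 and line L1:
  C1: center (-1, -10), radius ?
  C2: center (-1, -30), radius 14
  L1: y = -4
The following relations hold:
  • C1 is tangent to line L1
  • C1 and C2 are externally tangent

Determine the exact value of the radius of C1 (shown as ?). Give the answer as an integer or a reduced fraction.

1. [C1‖L1]  r_C1² − 36 = 0  ⇒  r_C1 = 6 (r>0 drops 1)
2. [ext C1·C2]  r_C1² + 28r_C1 − 204 = 0  ⇒  r_C1 = 6 (r>0 drops 1)

6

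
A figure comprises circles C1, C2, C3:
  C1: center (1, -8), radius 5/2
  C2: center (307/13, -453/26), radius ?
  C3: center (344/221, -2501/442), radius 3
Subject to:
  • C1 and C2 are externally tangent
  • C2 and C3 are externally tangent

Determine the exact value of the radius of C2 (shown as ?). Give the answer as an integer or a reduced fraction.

1. [ext C1·C2]  r_C2² + 5r_C2 − 594 = 0  ⇒  r_C2 = 22 (r>0 drops 1)
2. [ext C2·C3]  r_C2² + 6r_C2 − 616 = 0  ⇒  r_C2 = 22 (r>0 drops 1)

22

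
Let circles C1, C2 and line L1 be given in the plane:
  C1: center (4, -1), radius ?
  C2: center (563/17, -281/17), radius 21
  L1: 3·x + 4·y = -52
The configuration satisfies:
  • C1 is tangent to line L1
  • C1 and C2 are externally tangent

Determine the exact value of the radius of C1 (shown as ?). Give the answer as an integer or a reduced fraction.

1. [C1‖L1]  r_C1² − 144 = 0  ⇒  r_C1 = 12 (r>0 drops 1)
2. [ext C1·C2]  r_C1² + 42r_C1 − 648 = 0  ⇒  r_C1 = 12 (r>0 drops 1)

12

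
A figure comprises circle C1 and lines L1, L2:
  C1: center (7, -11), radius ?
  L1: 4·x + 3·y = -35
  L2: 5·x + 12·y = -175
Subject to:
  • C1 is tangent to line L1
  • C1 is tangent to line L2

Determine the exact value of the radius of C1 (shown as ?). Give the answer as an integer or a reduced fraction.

1. [C1‖L1]  r_C1² − 36 = 0  ⇒  r_C1 = 6 (r>0 drops 1)
2. [C1‖L2]  r_C1² − 36 = 0  ⇒  r_C1 = 6 (r>0 drops 1)

6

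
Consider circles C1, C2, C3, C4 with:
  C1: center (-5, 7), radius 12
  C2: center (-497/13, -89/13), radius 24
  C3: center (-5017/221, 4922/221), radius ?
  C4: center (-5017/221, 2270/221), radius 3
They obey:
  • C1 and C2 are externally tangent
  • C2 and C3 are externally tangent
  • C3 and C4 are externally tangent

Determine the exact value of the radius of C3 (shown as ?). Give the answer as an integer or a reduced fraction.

9

1. [ext C2·C3]  r_C3² + 48r_C3 − 513 = 0  ⇒  r_C3 = 9 (r>0 drops 1)
2. [ext C3·C4]  r_C3² + 6r_C3 − 135 = 0  ⇒  r_C3 = 9 (r>0 drops 1)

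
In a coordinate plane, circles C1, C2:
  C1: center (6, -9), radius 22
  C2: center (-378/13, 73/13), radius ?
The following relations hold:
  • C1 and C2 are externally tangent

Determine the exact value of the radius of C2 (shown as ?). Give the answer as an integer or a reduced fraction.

16

1. [ext C1·C2]  r_C2² + 44r_C2 − 960 = 0  ⇒  r_C2 = 16 (r>0 drops 1)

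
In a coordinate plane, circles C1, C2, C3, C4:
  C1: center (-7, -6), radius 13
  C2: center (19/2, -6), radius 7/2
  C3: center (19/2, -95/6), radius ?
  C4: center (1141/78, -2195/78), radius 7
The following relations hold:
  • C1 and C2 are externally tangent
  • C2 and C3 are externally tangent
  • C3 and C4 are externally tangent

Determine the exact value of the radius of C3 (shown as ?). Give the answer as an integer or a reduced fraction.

19/3

1. [ext C2·C3]  r_C3² + 7r_C3 − 760/9 = 0  ⇒  r_C3 = 19/3 (r>0 drops 1)
2. [ext C3·C4]  r_C3² + 14r_C3 − 1159/9 = 0  ⇒  r_C3 = 19/3 (r>0 drops 1)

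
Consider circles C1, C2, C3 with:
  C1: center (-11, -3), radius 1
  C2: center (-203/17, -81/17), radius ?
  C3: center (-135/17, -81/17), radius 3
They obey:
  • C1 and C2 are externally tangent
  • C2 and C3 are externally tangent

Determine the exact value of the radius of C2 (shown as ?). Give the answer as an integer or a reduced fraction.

1

1. [ext C1·C2]  r_C2² + 2r_C2 − 3 = 0  ⇒  r_C2 = 1 (r>0 drops 1)
2. [ext C2·C3]  r_C2² + 6r_C2 − 7 = 0  ⇒  r_C2 = 1 (r>0 drops 1)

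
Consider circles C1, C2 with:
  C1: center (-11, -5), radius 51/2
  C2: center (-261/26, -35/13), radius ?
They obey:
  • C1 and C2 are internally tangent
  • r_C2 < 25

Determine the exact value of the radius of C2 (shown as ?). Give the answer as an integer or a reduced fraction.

1. [int C1,C2]  r_C2² − 51r_C2 + 644 = 0  ⇒  r_C2 = 23 or 28
2. given r_C2 < 25: keep 23

23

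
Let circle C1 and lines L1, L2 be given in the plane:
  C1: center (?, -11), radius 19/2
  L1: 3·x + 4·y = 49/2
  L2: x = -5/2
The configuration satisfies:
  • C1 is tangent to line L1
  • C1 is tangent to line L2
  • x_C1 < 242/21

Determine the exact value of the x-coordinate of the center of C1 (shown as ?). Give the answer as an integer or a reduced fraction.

1. [C1‖L1]  x_C1² − (137/3)x_C1 + 812/3 = 0  ⇒  x_C1 = 7 or 116/3
2. [C1‖L2]  x_C1² + 5x_C1 − 84 = 0  ⇒  x_C1 = -12 or 7

7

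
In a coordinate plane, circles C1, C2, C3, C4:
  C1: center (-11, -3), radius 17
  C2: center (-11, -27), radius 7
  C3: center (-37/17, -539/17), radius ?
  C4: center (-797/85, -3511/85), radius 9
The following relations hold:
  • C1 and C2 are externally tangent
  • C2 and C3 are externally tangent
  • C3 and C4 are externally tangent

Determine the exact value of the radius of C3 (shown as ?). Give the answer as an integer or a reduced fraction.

1. [ext C2·C3]  r_C3² + 14r_C3 − 51 = 0  ⇒  r_C3 = 3 (r>0 drops 1)
2. [ext C3·C4]  r_C3² + 18r_C3 − 63 = 0  ⇒  r_C3 = 3 (r>0 drops 1)

3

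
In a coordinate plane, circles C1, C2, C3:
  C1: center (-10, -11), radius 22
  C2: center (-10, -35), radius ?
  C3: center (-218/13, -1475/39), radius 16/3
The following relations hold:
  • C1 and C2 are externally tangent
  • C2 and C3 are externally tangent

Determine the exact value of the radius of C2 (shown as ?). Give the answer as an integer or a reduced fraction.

2

1. [ext C1·C2]  r_C2² + 44r_C2 − 92 = 0  ⇒  r_C2 = 2 (r>0 drops 1)
2. [ext C2·C3]  r_C2² + (32/3)r_C2 − 76/3 = 0  ⇒  r_C2 = 2 (r>0 drops 1)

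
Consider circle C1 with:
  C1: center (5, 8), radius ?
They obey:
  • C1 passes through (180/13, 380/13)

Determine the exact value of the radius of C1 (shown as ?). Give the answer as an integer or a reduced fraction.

1. [C1∋P]  r_C1² − 529 = 0  ⇒  r_C1 = 23 (r>0 drops 1)

23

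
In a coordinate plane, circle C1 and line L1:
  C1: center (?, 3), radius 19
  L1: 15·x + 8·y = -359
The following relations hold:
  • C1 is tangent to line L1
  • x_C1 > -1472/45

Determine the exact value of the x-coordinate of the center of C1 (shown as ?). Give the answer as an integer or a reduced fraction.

-4

1. [C1‖L1]  x_C1² + (766/15)x_C1 + 2824/15 = 0  ⇒  x_C1 = -706/15 or -4
2. given x_C1 > -1472/45: keep -4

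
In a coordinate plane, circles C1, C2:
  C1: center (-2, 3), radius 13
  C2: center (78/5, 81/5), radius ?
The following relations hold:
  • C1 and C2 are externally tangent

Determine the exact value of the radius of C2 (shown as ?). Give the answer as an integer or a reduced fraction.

9

1. [ext C1·C2]  r_C2² + 26r_C2 − 315 = 0  ⇒  r_C2 = 9 (r>0 drops 1)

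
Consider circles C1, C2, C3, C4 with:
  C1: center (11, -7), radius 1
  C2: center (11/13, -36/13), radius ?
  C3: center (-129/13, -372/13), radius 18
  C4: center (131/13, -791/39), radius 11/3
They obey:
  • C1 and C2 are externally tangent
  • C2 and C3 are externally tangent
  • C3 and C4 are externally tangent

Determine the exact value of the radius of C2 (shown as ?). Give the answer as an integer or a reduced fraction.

1. [ext C1·C2]  r_C2² + 2r_C2 − 120 = 0  ⇒  r_C2 = 10 (r>0 drops 1)
2. [ext C2·C3]  r_C2² + 36r_C2 − 460 = 0  ⇒  r_C2 = 10 (r>0 drops 1)

10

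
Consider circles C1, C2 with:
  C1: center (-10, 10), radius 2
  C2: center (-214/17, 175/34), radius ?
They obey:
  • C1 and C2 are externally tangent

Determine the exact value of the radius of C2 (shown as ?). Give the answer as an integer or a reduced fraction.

7/2

1. [ext C1·C2]  r_C2² + 4r_C2 − 105/4 = 0  ⇒  r_C2 = 7/2 (r>0 drops 1)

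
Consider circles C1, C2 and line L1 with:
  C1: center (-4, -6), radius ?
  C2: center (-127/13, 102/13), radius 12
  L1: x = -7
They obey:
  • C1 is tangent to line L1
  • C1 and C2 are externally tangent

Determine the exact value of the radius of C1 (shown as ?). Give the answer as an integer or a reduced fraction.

1. [C1‖L1]  r_C1² − 9 = 0  ⇒  r_C1 = 3 (r>0 drops 1)
2. [ext C1·C2]  r_C1² + 24r_C1 − 81 = 0  ⇒  r_C1 = 3 (r>0 drops 1)

3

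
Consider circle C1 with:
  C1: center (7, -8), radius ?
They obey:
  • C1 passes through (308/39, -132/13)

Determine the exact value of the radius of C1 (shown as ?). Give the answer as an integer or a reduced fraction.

1. [C1∋P]  r_C1² − 49/9 = 0  ⇒  r_C1 = 7/3 (r>0 drops 1)

7/3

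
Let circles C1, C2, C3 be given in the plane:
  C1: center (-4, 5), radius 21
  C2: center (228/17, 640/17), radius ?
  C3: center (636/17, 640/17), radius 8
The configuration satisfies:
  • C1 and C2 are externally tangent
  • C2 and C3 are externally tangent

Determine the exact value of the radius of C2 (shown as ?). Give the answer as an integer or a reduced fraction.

1. [ext C1·C2]  r_C2² + 42r_C2 − 928 = 0  ⇒  r_C2 = 16 (r>0 drops 1)
2. [ext C2·C3]  r_C2² + 16r_C2 − 512 = 0  ⇒  r_C2 = 16 (r>0 drops 1)

16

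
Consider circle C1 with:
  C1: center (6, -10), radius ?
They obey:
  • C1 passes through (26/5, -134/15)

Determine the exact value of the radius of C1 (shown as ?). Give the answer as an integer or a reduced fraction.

4/3

1. [C1∋P]  r_C1² − 16/9 = 0  ⇒  r_C1 = 4/3 (r>0 drops 1)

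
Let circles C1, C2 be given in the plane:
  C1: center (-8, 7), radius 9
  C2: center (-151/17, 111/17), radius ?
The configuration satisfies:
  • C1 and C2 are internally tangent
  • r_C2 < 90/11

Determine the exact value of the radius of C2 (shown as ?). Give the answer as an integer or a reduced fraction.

1. [int C1,C2]  r_C2² − 18r_C2 + 80 = 0  ⇒  r_C2 = 8 or 10
2. given r_C2 < 90/11: keep 8

8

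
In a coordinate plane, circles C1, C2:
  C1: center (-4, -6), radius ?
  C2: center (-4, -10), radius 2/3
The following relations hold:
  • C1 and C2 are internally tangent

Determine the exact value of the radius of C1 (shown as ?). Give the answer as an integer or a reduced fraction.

1. [int C1,C2]  r_C1² − (4/3)r_C1 − 140/9 = 0  ⇒  r_C1 = 14/3 (r>0 drops 1)

14/3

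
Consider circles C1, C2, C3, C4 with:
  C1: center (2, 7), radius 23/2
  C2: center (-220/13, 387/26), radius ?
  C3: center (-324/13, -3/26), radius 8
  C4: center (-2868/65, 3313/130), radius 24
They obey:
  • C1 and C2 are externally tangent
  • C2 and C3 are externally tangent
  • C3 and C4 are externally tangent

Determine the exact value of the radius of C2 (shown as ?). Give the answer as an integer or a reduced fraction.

9

1. [ext C1·C2]  r_C2² + 23r_C2 − 288 = 0  ⇒  r_C2 = 9 (r>0 drops 1)
2. [ext C2·C3]  r_C2² + 16r_C2 − 225 = 0  ⇒  r_C2 = 9 (r>0 drops 1)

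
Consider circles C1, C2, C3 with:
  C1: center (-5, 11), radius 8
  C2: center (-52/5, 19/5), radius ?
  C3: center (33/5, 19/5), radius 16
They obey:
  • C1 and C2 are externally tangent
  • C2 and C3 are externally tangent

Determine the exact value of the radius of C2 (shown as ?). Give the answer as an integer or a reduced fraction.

1. [ext C1·C2]  r_C2² + 16r_C2 − 17 = 0  ⇒  r_C2 = 1 (r>0 drops 1)
2. [ext C2·C3]  r_C2² + 32r_C2 − 33 = 0  ⇒  r_C2 = 1 (r>0 drops 1)

1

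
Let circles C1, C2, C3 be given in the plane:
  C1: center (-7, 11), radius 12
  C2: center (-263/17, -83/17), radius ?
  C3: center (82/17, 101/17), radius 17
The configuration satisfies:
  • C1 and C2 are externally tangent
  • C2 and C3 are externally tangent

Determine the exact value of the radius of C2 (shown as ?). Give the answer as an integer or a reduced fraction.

1. [ext C1·C2]  r_C2² + 24r_C2 − 180 = 0  ⇒  r_C2 = 6 (r>0 drops 1)
2. [ext C2·C3]  r_C2² + 34r_C2 − 240 = 0  ⇒  r_C2 = 6 (r>0 drops 1)

6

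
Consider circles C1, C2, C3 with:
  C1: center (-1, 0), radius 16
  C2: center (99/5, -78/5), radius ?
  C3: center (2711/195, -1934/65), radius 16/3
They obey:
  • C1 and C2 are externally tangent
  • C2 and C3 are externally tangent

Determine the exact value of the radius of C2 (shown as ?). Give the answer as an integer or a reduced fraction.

10

1. [ext C1·C2]  r_C2² + 32r_C2 − 420 = 0  ⇒  r_C2 = 10 (r>0 drops 1)
2. [ext C2·C3]  r_C2² + (32/3)r_C2 − 620/3 = 0  ⇒  r_C2 = 10 (r>0 drops 1)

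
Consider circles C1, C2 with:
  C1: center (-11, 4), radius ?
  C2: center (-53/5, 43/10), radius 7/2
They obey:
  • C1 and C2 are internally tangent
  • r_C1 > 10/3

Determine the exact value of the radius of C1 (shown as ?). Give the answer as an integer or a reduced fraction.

4

1. [int C1,C2]  r_C1² − 7r_C1 + 12 = 0  ⇒  r_C1 = 3 or 4
2. given r_C1 > 10/3: keep 4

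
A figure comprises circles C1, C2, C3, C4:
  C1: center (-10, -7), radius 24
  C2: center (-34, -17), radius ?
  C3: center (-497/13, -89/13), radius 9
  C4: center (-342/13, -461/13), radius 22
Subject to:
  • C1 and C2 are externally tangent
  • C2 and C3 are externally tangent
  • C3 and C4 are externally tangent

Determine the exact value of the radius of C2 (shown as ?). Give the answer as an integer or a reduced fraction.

2

1. [ext C1·C2]  r_C2² + 48r_C2 − 100 = 0  ⇒  r_C2 = 2 (r>0 drops 1)
2. [ext C2·C3]  r_C2² + 18r_C2 − 40 = 0  ⇒  r_C2 = 2 (r>0 drops 1)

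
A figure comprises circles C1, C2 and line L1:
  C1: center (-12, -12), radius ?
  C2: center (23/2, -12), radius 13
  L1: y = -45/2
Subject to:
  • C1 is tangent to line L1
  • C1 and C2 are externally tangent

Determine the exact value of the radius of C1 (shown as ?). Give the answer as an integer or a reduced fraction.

21/2

1. [C1‖L1]  r_C1² − 441/4 = 0  ⇒  r_C1 = 21/2 (r>0 drops 1)
2. [ext C1·C2]  r_C1² + 26r_C1 − 1533/4 = 0  ⇒  r_C1 = 21/2 (r>0 drops 1)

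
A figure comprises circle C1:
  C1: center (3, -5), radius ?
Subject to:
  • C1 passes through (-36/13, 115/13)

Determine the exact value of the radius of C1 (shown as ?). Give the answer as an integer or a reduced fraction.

15

1. [C1∋P]  r_C1² − 225 = 0  ⇒  r_C1 = 15 (r>0 drops 1)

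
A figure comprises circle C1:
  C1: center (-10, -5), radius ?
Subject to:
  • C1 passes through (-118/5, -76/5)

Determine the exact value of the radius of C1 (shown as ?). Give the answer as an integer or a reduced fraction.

17

1. [C1∋P]  r_C1² − 289 = 0  ⇒  r_C1 = 17 (r>0 drops 1)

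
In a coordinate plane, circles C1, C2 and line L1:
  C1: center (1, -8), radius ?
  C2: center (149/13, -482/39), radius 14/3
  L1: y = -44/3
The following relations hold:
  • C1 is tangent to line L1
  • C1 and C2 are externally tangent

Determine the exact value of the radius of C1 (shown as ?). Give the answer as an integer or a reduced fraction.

1. [C1‖L1]  r_C1² − 400/9 = 0  ⇒  r_C1 = 20/3 (r>0 drops 1)
2. [ext C1·C2]  r_C1² + (28/3)r_C1 − 320/3 = 0  ⇒  r_C1 = 20/3 (r>0 drops 1)

20/3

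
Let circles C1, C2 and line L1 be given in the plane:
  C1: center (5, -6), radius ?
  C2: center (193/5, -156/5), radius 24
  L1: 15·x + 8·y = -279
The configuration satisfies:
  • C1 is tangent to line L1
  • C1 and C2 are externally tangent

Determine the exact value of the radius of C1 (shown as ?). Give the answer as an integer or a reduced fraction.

18

1. [C1‖L1]  r_C1² − 324 = 0  ⇒  r_C1 = 18 (r>0 drops 1)
2. [ext C1·C2]  r_C1² + 48r_C1 − 1188 = 0  ⇒  r_C1 = 18 (r>0 drops 1)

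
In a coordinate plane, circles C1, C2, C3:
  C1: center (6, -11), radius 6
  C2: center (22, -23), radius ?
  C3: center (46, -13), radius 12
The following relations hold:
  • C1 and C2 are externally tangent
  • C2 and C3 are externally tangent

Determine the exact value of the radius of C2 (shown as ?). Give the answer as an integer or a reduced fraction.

14

1. [ext C1·C2]  r_C2² + 12r_C2 − 364 = 0  ⇒  r_C2 = 14 (r>0 drops 1)
2. [ext C2·C3]  r_C2² + 24r_C2 − 532 = 0  ⇒  r_C2 = 14 (r>0 drops 1)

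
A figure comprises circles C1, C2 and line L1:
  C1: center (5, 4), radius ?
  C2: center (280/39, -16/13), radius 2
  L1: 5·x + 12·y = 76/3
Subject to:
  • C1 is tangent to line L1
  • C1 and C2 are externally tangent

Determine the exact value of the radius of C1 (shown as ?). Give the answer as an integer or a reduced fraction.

1. [C1‖L1]  r_C1² − 121/9 = 0  ⇒  r_C1 = 11/3 (r>0 drops 1)
2. [ext C1·C2]  r_C1² + 4r_C1 − 253/9 = 0  ⇒  r_C1 = 11/3 (r>0 drops 1)

11/3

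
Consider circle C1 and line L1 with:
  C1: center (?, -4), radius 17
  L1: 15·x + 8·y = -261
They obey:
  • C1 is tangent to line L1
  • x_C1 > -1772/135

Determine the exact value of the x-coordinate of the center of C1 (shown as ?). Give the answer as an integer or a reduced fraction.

1. [C1‖L1]  x_C1² + (458/15)x_C1 − 2072/15 = 0  ⇒  x_C1 = -518/15 or 4
2. given x_C1 > -1772/135: keep 4

4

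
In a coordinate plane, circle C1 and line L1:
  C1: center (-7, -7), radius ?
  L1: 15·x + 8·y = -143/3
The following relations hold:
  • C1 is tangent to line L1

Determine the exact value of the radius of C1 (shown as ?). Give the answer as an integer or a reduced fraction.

20/3

1. [C1‖L1]  r_C1² − 400/9 = 0  ⇒  r_C1 = 20/3 (r>0 drops 1)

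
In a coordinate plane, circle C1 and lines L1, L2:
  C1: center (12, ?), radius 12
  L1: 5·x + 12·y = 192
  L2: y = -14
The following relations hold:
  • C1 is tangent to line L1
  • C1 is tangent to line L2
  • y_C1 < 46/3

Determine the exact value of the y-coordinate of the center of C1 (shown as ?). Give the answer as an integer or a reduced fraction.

1. [C1‖L1]  y_C1² − 22y_C1 − 48 = 0  ⇒  y_C1 = -2 or 24
2. [C1‖L2]  y_C1² + 28y_C1 + 52 = 0  ⇒  y_C1 = -26 or -2

-2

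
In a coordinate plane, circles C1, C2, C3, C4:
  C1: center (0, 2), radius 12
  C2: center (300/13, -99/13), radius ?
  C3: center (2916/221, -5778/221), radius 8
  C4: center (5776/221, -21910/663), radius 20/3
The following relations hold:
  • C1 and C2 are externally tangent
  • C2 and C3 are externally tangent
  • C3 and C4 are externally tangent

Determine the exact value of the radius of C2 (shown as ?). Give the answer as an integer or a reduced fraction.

1. [ext C1·C2]  r_C2² + 24r_C2 − 481 = 0  ⇒  r_C2 = 13 (r>0 drops 1)
2. [ext C2·C3]  r_C2² + 16r_C2 − 377 = 0  ⇒  r_C2 = 13 (r>0 drops 1)

13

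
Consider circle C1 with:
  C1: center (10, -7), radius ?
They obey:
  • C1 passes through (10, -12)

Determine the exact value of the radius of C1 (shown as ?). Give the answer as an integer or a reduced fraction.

5

1. [C1∋P]  r_C1² − 25 = 0  ⇒  r_C1 = 5 (r>0 drops 1)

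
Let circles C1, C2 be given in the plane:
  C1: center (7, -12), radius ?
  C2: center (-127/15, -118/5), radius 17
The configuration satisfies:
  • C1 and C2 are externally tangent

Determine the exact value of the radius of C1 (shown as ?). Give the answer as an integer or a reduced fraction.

1. [ext C1·C2]  r_C1² + 34r_C1 − 763/9 = 0  ⇒  r_C1 = 7/3 (r>0 drops 1)

7/3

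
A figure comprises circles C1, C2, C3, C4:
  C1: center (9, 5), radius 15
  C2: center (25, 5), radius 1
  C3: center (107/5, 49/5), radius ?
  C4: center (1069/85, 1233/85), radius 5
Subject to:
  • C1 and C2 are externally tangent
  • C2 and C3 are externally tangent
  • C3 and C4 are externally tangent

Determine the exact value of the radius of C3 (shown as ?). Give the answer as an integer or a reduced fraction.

5

1. [ext C2·C3]  r_C3² + 2r_C3 − 35 = 0  ⇒  r_C3 = 5 (r>0 drops 1)
2. [ext C3·C4]  r_C3² + 10r_C3 − 75 = 0  ⇒  r_C3 = 5 (r>0 drops 1)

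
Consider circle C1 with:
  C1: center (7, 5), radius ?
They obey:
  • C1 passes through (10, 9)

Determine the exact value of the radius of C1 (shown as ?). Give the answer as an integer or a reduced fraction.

5

1. [C1∋P]  r_C1² − 25 = 0  ⇒  r_C1 = 5 (r>0 drops 1)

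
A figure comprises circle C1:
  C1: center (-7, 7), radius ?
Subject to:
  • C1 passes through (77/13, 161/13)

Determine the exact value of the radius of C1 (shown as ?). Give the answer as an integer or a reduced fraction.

1. [C1∋P]  r_C1² − 196 = 0  ⇒  r_C1 = 14 (r>0 drops 1)

14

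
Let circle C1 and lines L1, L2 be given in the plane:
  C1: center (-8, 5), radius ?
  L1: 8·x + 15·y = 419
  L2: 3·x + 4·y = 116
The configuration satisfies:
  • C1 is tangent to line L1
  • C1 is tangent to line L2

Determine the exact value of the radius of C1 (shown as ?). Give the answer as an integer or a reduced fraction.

24

1. [C1‖L1]  r_C1² − 576 = 0  ⇒  r_C1 = 24 (r>0 drops 1)
2. [C1‖L2]  r_C1² − 576 = 0  ⇒  r_C1 = 24 (r>0 drops 1)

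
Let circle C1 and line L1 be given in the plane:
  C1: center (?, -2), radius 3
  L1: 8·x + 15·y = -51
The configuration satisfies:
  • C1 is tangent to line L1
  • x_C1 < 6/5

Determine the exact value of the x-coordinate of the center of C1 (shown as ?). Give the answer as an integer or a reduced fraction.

1. [C1‖L1]  x_C1² + (21/4)x_C1 − 135/4 = 0  ⇒  x_C1 = -9 or 15/4
2. given x_C1 < 6/5: keep -9

-9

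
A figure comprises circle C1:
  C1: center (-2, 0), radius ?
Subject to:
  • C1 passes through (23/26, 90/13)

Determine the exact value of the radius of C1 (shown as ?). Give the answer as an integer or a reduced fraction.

1. [C1∋P]  r_C1² − 225/4 = 0  ⇒  r_C1 = 15/2 (r>0 drops 1)

15/2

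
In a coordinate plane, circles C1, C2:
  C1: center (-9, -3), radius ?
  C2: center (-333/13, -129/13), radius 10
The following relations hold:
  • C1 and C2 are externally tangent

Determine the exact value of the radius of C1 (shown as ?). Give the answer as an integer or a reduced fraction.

8

1. [ext C1·C2]  r_C1² + 20r_C1 − 224 = 0  ⇒  r_C1 = 8 (r>0 drops 1)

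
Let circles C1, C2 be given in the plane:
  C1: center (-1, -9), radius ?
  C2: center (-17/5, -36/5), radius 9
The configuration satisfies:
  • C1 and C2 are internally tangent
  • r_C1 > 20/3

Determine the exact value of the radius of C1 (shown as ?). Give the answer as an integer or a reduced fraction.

12

1. [int C1,C2]  r_C1² − 18r_C1 + 72 = 0  ⇒  r_C1 = 6 or 12
2. given r_C1 > 20/3: keep 12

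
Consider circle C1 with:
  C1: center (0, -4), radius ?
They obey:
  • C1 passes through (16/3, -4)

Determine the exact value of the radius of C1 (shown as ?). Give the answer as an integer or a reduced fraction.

1. [C1∋P]  r_C1² − 256/9 = 0  ⇒  r_C1 = 16/3 (r>0 drops 1)

16/3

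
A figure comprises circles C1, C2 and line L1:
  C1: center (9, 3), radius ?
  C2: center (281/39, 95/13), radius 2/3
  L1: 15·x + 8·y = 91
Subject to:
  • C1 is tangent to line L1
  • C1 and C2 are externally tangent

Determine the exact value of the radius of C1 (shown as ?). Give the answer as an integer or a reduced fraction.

1. [C1‖L1]  r_C1² − 16 = 0  ⇒  r_C1 = 4 (r>0 drops 1)
2. [ext C1·C2]  r_C1² + (4/3)r_C1 − 64/3 = 0  ⇒  r_C1 = 4 (r>0 drops 1)

4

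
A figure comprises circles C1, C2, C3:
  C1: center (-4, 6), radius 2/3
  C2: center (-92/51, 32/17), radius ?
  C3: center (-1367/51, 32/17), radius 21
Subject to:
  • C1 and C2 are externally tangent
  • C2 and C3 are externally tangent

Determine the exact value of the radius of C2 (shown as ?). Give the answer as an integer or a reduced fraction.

4

1. [ext C1·C2]  r_C2² + (4/3)r_C2 − 64/3 = 0  ⇒  r_C2 = 4 (r>0 drops 1)
2. [ext C2·C3]  r_C2² + 42r_C2 − 184 = 0  ⇒  r_C2 = 4 (r>0 drops 1)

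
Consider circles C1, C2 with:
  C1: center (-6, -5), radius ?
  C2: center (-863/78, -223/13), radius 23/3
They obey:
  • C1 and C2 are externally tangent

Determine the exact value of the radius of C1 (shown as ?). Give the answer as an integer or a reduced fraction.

11/2

1. [ext C1·C2]  r_C1² + (46/3)r_C1 − 1375/12 = 0  ⇒  r_C1 = 11/2 (r>0 drops 1)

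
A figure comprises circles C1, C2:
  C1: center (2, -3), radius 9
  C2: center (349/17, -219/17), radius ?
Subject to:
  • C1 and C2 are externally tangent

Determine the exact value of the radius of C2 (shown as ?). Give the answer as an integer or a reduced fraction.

12

1. [ext C1·C2]  r_C2² + 18r_C2 − 360 = 0  ⇒  r_C2 = 12 (r>0 drops 1)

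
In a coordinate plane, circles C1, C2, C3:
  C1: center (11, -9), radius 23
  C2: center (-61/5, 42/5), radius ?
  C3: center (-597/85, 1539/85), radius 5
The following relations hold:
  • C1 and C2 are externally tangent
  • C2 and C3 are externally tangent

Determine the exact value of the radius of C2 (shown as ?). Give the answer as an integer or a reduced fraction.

1. [ext C1·C2]  r_C2² + 46r_C2 − 312 = 0  ⇒  r_C2 = 6 (r>0 drops 1)
2. [ext C2·C3]  r_C2² + 10r_C2 − 96 = 0  ⇒  r_C2 = 6 (r>0 drops 1)

6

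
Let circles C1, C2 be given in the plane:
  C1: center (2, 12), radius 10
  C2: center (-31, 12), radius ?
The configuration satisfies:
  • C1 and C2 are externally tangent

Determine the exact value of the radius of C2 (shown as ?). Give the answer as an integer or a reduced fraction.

23

1. [ext C1·C2]  r_C2² + 20r_C2 − 989 = 0  ⇒  r_C2 = 23 (r>0 drops 1)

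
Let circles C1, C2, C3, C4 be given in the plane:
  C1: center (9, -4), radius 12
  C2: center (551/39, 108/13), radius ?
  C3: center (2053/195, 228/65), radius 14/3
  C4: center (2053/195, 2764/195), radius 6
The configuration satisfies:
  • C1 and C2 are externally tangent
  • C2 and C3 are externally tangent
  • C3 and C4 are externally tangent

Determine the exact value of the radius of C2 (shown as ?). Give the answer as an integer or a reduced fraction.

1. [ext C1·C2]  r_C2² + 24r_C2 − 304/9 = 0  ⇒  r_C2 = 4/3 (r>0 drops 1)
2. [ext C2·C3]  r_C2² + (28/3)r_C2 − 128/9 = 0  ⇒  r_C2 = 4/3 (r>0 drops 1)

4/3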